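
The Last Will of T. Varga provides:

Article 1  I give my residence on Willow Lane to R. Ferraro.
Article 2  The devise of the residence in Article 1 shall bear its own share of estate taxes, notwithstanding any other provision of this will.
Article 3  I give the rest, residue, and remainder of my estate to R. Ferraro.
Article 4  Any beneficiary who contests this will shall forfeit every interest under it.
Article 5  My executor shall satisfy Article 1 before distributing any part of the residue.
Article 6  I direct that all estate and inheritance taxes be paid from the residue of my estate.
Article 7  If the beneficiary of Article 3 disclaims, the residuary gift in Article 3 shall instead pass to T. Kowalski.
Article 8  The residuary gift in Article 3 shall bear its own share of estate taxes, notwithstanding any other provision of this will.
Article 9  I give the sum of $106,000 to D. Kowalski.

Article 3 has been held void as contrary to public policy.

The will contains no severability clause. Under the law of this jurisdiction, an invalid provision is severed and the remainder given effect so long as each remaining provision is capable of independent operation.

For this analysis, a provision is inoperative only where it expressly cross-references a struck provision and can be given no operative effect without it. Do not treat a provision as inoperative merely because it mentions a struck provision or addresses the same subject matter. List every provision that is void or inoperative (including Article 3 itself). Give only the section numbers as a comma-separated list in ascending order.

Article 3 is struck. The only function of Article 7 is the alternative disposition for Article 3, so it cannot stand once Article 3 is removed. Article 8 merely fixes the tax charge on Article 3; with Article 3 gone it has nothing to operate on and falls away. With no severability clause, the stated default rule severs what cannot stand and enforces each remaining provision that can operate on its own. Article 1, Article 2, Article 4, Article 5, Article 6, and Article 9 remain in effect.

3, 7, 8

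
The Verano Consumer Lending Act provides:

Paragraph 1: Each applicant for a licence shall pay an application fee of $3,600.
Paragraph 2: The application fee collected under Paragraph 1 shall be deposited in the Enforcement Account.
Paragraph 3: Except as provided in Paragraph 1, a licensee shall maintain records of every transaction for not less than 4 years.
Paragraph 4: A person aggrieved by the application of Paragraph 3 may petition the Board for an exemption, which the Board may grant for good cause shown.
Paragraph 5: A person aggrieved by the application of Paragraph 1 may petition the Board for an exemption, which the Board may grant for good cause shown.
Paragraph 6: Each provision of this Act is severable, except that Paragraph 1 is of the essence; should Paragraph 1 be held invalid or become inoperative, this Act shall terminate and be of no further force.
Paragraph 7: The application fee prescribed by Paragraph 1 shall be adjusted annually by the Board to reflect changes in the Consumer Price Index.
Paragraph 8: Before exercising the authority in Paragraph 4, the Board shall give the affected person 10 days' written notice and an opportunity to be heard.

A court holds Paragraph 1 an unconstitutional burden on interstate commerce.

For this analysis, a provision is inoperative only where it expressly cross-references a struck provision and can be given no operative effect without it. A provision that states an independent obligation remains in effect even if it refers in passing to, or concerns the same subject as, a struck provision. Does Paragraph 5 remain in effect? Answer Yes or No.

Paragraph 1 is struck. Paragraph 2 does nothing except set the disposition of the application fee by reference to Paragraph 1; with Paragraph 1 gone it has no independent effect and is inoperative. Paragraph 5 merely fixes the exemption procedure for Paragraph 1; with Paragraph 1 gone it has nothing to operate on and falls away. Paragraph 7 has no operative effect of its own apart from Paragraph 1 and is therefore inoperative. Paragraph 6 makes Paragraph 1 an essential term, and Paragraph 1 is the provision held invalid; under Paragraph 6, the entire Act is therefore void. No provision of the Act survives. Paragraph 5 is among the inoperative provisions, so the answer is no.

No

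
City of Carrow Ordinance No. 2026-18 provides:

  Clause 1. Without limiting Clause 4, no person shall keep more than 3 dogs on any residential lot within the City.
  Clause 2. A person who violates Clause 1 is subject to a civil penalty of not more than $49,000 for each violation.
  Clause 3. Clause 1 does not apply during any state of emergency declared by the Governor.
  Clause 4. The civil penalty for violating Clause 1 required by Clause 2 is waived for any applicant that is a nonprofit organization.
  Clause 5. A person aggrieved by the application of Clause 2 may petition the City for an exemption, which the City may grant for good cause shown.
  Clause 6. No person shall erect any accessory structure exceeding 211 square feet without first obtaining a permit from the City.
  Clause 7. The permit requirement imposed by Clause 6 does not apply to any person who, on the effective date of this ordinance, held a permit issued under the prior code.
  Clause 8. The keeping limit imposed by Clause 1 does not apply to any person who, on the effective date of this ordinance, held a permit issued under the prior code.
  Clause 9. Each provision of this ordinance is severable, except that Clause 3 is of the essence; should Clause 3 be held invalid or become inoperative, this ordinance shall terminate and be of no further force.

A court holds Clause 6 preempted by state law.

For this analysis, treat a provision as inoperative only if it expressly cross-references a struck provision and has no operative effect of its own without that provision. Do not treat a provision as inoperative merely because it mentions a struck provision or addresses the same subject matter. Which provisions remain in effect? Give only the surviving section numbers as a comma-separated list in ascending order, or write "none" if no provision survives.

1, 2, 3, 4, 5, 8, 9

Clause 6 is struck. Clause 7 merely fixes the grandfather exemption from Clause 6; with Clause 6 gone it has nothing to operate on and falls away. Clause 9 makes Clause 3 an essential term, but Clause 3 is unaffected, so the severability proviso in Clause 9 preserves the remaining provisions. The provisions still in force are Clause 1, Clause 2, Clause 3, Clause 4, Clause 5, Clause 8, and Clause 9.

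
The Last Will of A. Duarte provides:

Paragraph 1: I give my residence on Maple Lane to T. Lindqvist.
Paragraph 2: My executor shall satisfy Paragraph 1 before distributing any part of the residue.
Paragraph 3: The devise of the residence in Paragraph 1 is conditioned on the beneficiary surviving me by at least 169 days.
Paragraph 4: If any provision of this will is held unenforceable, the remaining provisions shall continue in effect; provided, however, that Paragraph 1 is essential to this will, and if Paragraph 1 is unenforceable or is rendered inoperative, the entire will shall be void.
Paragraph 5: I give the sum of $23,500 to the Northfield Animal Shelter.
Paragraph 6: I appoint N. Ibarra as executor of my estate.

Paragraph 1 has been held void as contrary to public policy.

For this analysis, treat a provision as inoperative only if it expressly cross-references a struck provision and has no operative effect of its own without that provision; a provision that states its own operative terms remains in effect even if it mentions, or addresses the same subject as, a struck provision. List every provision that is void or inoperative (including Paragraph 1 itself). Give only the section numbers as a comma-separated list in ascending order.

1, 2, 3, 4, 5, 6

Paragraph 1 is struck. Paragraph 2 merely fixes the priority direction for Paragraph 1; with Paragraph 1 gone it has nothing to operate on and falls away. Paragraph 3 has no operative effect of its own apart from Paragraph 1 and is therefore inoperative. Paragraph 4 makes Paragraph 1 an essential term, and Paragraph 1 is the provision held invalid; under Paragraph 4, the entire will is therefore void. No provision of the will survives.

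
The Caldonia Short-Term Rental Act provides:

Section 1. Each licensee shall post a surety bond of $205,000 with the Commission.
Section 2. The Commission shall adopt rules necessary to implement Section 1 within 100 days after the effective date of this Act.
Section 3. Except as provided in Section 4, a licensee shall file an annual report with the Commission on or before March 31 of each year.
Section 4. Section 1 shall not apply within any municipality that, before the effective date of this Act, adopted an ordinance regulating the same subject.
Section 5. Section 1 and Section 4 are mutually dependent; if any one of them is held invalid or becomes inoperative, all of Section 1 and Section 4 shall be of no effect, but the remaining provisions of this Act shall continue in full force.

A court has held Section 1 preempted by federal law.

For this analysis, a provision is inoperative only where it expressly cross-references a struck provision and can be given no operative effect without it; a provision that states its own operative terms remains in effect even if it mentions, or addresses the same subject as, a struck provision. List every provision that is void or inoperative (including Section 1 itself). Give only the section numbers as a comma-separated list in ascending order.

1, 2, 4

Section 1 is struck. Section 2 operates only by reference to Section 1, so it falls with Section 1. Section 4 has no operative effect of its own apart from Section 1 and is therefore inoperative. Section 3 mentions Section 4 but its own obligation stands independently of Section 4, so Section 3 is not affected. Section 5 declares Section 1 and Section 4 mutually dependent; since one of them has fallen, all of them are of no effect. The remainder continues in force under Section 5. Section 3 and Section 5 remain in effect.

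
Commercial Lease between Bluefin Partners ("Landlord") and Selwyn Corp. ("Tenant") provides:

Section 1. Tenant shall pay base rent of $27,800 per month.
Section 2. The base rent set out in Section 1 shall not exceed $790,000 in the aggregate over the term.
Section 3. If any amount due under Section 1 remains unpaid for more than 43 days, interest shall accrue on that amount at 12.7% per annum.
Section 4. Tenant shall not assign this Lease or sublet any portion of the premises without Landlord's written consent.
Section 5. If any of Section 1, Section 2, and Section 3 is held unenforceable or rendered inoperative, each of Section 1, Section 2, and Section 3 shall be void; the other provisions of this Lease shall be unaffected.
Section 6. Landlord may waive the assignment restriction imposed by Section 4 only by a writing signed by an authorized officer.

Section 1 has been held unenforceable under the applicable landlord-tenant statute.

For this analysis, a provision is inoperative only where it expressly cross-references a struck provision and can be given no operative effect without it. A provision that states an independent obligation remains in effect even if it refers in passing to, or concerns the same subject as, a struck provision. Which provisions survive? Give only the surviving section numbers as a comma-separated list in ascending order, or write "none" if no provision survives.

Section 1 is struck. Section 2 operates only by reference to Section 1, so it falls with Section 1. Section 3 has no operative effect of its own apart from Section 1 and is therefore inoperative. Section 5 declares Section 1, Section 2, and Section 3 mutually dependent; since one of them has fallen, all of them are of no effect. The remainder continues in force under Section 5. That leaves Section 4, Section 5, and Section 6 in effect.

4, 5, 6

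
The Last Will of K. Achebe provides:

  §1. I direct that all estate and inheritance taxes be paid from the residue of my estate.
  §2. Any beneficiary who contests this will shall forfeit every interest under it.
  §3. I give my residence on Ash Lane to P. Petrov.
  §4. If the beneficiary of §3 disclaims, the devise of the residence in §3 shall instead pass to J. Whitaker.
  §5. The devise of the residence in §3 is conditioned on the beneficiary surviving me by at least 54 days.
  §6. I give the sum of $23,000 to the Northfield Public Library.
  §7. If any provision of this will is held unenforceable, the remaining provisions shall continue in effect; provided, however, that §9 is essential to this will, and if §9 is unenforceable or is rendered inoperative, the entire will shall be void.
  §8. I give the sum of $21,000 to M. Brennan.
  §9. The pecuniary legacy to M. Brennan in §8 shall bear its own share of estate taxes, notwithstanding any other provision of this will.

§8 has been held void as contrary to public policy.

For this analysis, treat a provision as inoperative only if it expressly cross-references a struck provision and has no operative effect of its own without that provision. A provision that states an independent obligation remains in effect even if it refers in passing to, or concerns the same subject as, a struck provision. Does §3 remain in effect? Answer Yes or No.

No

§8 is struck. §9 has no operative effect of its own apart from §8 and is therefore inoperative. §7 makes §9 an essential term, and §9 has been rendered inoperative by the cascade; under §7, the entire will is therefore void. No provision of the will survives. §3 is among the inoperative provisions, so the answer is no.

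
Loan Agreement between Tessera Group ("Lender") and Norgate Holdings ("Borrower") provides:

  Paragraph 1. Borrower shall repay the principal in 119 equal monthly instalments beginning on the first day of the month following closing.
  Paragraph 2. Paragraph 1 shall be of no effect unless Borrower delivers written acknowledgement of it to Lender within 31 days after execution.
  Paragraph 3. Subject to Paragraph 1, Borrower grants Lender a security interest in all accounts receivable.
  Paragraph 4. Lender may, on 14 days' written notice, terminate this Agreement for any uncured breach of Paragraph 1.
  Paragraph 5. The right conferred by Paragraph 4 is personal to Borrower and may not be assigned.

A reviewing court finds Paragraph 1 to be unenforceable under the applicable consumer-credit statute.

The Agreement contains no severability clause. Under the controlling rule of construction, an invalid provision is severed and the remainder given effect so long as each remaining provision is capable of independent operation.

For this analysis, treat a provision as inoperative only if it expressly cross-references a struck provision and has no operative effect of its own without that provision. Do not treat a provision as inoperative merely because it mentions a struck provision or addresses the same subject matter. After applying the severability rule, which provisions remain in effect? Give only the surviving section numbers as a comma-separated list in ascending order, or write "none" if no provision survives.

Paragraph 1 is struck. Paragraph 2 merely fixes the acknowledgement condition for Paragraph 1; with Paragraph 1 gone it has nothing to operate on and falls away. The only function of Paragraph 4 is the termination right for breach of Paragraph 1, so it cannot stand once Paragraph 1 is removed. The only function of Paragraph 5 is the non-assignment of Paragraph 4, so it cannot stand once Paragraph 4 is removed. Paragraph 3 mentions Paragraph 1 but its own obligation stands independently of Paragraph 1, so Paragraph 3 is not affected. With no severability clause, the stated default rule severs what cannot stand and enforces each remaining provision that can operate on its own. Only Paragraph 3 remains in effect.

3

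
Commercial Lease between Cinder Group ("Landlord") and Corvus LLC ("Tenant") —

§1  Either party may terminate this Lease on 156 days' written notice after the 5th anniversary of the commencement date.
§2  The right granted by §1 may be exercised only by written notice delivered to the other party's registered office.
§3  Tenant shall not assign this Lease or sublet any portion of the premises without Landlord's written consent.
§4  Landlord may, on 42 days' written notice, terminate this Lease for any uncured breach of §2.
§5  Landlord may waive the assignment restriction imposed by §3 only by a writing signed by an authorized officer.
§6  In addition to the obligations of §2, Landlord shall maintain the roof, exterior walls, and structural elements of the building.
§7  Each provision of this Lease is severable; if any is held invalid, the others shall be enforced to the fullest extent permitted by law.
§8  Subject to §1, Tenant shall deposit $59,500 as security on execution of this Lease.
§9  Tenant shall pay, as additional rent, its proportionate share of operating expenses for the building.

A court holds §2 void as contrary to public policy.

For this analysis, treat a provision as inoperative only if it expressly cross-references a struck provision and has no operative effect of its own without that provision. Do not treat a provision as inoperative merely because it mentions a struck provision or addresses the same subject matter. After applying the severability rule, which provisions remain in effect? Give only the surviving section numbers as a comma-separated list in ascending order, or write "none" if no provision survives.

§2 is struck. §4 merely fixes the termination right for breach of §2; with §2 gone it has nothing to operate on and falls away. §6 mentions §2 but its own obligation stands independently of §2, so §6 is not affected. §7 is a severability clause and preserves every provision that can still be given independent effect. §1, §3, §5, §6, §7, §8, and §9 remain in effect.

1, 3, 5, 6, 7, 8, 9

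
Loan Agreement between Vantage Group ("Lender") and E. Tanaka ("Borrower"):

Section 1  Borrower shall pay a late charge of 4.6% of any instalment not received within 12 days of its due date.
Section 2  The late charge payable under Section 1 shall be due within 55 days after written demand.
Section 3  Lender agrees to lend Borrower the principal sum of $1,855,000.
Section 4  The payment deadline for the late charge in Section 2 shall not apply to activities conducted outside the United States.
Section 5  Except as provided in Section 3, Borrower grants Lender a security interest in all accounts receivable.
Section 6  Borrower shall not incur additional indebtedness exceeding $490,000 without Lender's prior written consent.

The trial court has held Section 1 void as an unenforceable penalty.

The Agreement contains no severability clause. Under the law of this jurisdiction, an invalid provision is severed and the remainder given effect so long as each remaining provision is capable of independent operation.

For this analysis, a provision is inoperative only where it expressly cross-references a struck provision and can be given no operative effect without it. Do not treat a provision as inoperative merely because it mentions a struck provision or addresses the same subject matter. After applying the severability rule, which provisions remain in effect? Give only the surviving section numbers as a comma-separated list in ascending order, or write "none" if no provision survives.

3, 5, 6

Section 1 is struck. Section 2 operates only by reference to Section 1, so it falls with Section 1. Section 4 operates only by reference to Section 2, so it falls with Section 2. With no severability clause, the stated default rule severs what cannot stand and enforces each remaining provision that can operate on its own. Section 3, Section 5, and Section 6 remain in effect.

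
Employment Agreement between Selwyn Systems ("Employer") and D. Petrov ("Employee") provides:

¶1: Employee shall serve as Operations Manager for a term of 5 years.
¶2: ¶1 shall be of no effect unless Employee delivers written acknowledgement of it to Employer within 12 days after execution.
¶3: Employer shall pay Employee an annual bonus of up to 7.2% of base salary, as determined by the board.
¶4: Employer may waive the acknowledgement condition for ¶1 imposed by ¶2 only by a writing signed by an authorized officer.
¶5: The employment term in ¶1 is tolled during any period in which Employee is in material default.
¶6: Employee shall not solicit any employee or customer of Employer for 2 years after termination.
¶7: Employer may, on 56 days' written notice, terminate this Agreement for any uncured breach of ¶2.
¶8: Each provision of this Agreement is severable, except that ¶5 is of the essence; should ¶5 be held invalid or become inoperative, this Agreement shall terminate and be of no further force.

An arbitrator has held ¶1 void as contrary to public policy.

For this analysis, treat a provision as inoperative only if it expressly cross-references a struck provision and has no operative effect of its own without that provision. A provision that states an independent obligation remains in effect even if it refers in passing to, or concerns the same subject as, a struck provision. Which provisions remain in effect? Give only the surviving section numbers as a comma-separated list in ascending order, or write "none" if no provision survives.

none

¶1 is struck. ¶2 operates only by reference to ¶1, so it falls with ¶1. ¶5 does nothing except set the tolling of the employment term by reference to ¶1; with ¶1 gone it has no independent effect and is inoperative. ¶4 operates only by reference to ¶2, so it falls with ¶2. The only function of ¶7 is the termination right for breach of ¶2, so it cannot stand once ¶2 is removed. ¶8 makes ¶5 an essential term, and ¶5 has been rendered inoperative by the cascade; under ¶8, the entire Agreement is therefore void. No provision of the Agreement survives.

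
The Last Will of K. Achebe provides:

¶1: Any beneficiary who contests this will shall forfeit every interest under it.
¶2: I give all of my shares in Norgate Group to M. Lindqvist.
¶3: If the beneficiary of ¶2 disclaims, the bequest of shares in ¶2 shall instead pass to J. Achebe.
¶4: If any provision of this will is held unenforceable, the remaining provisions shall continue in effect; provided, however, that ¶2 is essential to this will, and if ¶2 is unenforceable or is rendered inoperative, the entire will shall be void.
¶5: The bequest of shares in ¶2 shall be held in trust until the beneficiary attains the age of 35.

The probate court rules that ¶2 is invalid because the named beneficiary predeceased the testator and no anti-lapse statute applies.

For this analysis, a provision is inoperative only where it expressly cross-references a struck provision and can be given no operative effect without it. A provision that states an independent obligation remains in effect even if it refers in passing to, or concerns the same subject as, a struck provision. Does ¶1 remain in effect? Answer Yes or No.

¶2 is struck. ¶3 merely fixes the alternative disposition for ¶2; with ¶2 gone it has nothing to operate on and falls away. ¶5 merely fixes the trust for ¶2; with ¶2 gone it has nothing to operate on and falls away. ¶4 makes ¶2 an essential term, and ¶2 is the provision held invalid; under ¶4, the entire will is therefore void. No provision of the will survives. ¶1 is among the inoperative provisions, so the answer is no.

No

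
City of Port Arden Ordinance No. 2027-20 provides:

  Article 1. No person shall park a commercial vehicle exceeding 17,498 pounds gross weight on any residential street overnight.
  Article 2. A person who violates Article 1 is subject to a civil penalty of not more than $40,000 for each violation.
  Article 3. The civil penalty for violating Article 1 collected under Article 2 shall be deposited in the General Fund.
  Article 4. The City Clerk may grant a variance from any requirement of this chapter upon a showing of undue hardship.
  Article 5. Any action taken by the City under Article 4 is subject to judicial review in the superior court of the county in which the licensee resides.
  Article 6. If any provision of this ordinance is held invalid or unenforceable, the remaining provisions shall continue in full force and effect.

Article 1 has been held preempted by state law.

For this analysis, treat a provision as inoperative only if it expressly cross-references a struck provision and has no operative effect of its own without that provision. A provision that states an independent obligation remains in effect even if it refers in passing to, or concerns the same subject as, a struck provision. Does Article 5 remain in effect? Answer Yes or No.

Yes

Article 1 is struck. The only function of Article 2 is the civil penalty for violating Article 1, so it cannot stand once Article 1 is removed. Article 3 has no operative effect of its own apart from Article 2 and is therefore inoperative. Under the severability clause in Article 6, the remaining provisions continue in force. The provisions still in force are Article 4, Article 5, and Article 6. Article 5 is among the surviving provisions, so the answer is yes.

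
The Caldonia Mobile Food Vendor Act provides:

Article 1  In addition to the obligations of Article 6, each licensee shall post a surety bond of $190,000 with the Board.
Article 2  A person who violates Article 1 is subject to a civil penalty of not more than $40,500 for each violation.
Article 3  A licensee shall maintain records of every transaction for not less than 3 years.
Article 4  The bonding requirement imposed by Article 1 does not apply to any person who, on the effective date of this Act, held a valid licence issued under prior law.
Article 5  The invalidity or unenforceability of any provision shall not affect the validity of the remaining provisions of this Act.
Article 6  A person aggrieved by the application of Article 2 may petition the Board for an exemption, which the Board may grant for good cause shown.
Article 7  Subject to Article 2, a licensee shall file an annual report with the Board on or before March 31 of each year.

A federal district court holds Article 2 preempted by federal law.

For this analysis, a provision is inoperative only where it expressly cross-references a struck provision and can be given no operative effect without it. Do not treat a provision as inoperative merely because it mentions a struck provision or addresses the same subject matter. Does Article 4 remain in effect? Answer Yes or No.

Yes

Article 2 is struck. The only function of Article 6 is the exemption procedure for Article 2, so it cannot stand once Article 2 is removed. Article 7 mentions Article 2 but its own obligation stands independently of Article 2, so Article 7 is not affected. Although Article 1 refers to Article 6, its operative terms do not depend on Article 6, so it remains in effect. Article 5 is a severability clause and preserves every provision that can still be given independent effect. That leaves Article 1, Article 3, Article 4, Article 5, and Article 7 in effect. Article 4 is among the surviving provisions, so the answer is yes.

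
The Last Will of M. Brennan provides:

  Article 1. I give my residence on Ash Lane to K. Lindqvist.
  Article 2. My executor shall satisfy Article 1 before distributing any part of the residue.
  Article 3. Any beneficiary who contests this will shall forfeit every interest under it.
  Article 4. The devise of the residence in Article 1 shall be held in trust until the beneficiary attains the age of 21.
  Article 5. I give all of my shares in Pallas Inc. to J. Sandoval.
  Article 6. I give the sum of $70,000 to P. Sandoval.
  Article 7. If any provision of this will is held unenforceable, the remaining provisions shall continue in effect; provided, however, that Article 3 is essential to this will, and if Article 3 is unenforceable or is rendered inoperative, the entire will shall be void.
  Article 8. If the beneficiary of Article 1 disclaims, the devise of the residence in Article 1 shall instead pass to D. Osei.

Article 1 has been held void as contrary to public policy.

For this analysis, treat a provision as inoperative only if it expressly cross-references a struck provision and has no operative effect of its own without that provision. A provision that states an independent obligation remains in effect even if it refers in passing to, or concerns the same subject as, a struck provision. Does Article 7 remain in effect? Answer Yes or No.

Yes

Article 1 is struck. Article 2 merely fixes the priority direction for Article 1; with Article 1 gone it has nothing to operate on and falls away. Article 4 operates only by reference to Article 1, so it falls with Article 1. Article 8 operates only by reference to Article 1, so it falls with Article 1. Article 7 makes Article 3 an essential term, but Article 3 is unaffected, so the severability proviso in Article 7 preserves the remaining provisions. The provisions still in force are Article 3, Article 5, Article 6, and Article 7. Article 7 is among the surviving provisions, so the answer is yes.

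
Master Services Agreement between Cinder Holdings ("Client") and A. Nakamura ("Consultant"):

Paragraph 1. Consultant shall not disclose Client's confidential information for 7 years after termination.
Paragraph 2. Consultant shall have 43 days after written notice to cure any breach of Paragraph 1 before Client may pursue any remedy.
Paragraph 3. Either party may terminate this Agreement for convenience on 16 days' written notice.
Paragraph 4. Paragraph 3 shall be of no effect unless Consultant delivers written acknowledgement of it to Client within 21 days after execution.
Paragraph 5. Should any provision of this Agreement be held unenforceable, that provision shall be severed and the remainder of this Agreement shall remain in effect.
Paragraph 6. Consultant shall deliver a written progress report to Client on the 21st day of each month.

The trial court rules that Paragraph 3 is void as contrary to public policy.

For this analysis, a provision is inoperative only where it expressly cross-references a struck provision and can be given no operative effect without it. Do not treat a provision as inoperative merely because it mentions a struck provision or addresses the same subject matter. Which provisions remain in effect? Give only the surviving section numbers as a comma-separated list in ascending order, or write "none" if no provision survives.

Paragraph 3 is struck. Paragraph 4 merely fixes the acknowledgement condition for Paragraph 3; with Paragraph 3 gone it has nothing to operate on and falls away. Paragraph 5 is a severability clause and preserves every provision that can still be given independent effect. The provisions still in force are Paragraph 1, Paragraph 2, Paragraph 5, and Paragraph 6.

1, 2, 5, 6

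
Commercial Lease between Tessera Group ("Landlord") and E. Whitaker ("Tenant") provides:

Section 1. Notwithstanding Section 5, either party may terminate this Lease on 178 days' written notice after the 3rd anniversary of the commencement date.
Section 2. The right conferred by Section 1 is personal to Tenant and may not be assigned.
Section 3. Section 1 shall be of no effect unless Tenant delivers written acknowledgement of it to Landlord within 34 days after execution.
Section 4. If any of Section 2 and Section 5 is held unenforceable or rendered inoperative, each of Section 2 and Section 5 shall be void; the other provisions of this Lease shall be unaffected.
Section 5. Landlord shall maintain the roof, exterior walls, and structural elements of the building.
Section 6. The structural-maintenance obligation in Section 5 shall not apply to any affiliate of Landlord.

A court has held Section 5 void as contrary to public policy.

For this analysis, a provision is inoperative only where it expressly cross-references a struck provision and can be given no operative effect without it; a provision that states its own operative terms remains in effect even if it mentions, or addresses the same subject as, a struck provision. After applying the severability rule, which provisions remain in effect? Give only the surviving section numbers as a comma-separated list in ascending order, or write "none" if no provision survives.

1, 3, 4

Section 5 is struck. Section 6 has no operative effect of its own apart from Section 5 and is therefore inoperative. Although Section 1 refers to Section 5, its operative terms do not depend on Section 5, so it remains in effect. Section 4 declares Section 2 and Section 5 mutually dependent; since one of them has fallen, all of them are of no effect. That brings down Section 2 as well. The remainder continues in force under Section 4. Section 1, Section 3, and Section 4 remain in effect.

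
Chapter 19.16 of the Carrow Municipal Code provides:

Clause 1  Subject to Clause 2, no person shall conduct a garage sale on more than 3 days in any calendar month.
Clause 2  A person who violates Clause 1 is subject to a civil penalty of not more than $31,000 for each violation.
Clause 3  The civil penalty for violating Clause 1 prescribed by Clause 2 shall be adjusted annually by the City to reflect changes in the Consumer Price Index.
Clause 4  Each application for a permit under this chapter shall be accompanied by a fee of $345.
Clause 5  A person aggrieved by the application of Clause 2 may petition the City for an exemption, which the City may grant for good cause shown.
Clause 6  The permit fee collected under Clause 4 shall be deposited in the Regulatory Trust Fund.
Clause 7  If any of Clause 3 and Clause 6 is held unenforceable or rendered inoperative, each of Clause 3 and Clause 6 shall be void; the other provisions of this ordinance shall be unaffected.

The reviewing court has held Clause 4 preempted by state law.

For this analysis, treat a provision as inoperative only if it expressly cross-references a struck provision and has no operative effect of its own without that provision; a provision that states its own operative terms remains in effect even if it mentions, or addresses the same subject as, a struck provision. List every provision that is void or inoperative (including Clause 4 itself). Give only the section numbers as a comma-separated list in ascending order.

3, 4, 6

Clause 4 is struck. The whole of Clause 6 is the disposition of the permit fee, defined by reference to Clause 4, so Clause 6 cannot stand once Clause 4 is removed. Clause 7 declares Clause 3 and Clause 6 mutually dependent; since one of them has fallen, all of them are of no effect. That brings down Clause 3 as well. The remainder continues in force under Clause 7. The provisions still in force are Clause 1, Clause 2, Clause 5, and Clause 7.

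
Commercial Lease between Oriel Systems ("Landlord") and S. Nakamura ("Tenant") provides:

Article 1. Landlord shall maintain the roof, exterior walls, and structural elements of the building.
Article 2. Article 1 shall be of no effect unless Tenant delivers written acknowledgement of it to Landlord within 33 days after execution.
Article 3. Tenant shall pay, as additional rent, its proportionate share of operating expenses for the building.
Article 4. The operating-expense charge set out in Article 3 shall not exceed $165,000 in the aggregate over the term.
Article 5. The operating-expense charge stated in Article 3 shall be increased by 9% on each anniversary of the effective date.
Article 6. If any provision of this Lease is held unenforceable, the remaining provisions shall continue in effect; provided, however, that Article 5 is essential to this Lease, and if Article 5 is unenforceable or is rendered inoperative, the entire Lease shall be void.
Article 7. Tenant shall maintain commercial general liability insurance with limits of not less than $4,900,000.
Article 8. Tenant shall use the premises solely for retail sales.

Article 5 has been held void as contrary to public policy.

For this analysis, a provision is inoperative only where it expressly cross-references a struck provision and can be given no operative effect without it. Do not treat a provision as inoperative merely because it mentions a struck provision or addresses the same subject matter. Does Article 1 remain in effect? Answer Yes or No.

Article 5 is struck. No other provision's operative terms depend on Article 5. Article 6 makes Article 5 an essential term, and Article 5 is the provision held invalid; under Article 6, the entire Lease is therefore void. No provision of the Lease survives. Article 1 is among the inoperative provisions, so the answer is no.

No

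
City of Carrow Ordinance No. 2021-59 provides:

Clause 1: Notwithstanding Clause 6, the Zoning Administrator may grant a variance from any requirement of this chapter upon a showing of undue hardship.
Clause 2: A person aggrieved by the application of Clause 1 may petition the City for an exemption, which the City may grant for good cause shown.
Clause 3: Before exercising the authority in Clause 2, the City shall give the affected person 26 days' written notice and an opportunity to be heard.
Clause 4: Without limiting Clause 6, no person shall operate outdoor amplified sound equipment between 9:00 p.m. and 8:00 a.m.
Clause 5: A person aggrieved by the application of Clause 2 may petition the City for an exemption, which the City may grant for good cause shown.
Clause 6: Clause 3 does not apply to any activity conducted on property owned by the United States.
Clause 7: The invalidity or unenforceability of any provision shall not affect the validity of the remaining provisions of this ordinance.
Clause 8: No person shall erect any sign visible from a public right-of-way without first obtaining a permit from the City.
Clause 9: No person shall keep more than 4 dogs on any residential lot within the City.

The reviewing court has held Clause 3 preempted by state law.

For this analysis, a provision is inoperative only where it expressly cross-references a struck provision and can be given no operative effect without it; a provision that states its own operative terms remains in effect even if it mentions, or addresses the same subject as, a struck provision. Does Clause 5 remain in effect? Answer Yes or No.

Clause 3 is struck. Clause 6 merely fixes the public-property exemption from Clause 3; with Clause 3 gone it has nothing to operate on and falls away. Although Clause 1 refers to Clause 6, its operative terms do not depend on Clause 6, so it remains in effect. Clause 4 mentions Clause 6 but its own obligation stands independently of Clause 6, so Clause 4 is not affected. Clause 7 is a severability clause and preserves every provision that can still be given independent effect. The provisions still in force are Clause 1, Clause 2, Clause 4, Clause 5, Clause 7, Clause 8, and Clause 9. Clause 5 is among the surviving provisions, so the answer is yes.

Yes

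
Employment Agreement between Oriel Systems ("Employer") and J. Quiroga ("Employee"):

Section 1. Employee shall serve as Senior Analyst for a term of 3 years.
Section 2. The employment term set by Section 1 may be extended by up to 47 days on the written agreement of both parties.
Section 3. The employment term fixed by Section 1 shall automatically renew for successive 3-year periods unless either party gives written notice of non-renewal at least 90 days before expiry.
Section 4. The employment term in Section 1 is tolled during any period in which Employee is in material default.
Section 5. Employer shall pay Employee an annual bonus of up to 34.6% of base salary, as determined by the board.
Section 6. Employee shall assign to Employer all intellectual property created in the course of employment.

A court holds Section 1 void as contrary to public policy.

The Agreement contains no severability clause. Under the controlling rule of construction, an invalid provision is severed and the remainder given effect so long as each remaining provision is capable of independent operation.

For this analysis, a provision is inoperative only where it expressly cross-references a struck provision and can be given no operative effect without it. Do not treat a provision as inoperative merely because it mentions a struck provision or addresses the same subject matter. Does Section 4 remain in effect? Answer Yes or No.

Section 1 is struck. Section 2 does nothing except set the extension of the employment term by reference to Section 1; with Section 1 gone it has no independent effect and is inoperative. Section 3 does nothing except set the renewal of the employment term by reference to Section 1; with Section 1 gone it has no independent effect and is inoperative. Section 4 operates only by reference to Section 1, so it falls with Section 1. With no severability clause, the stated default rule severs what cannot stand and enforces each remaining provision that can operate on its own. The provisions still in force are Section 5 and Section 6. Section 4 is among the inoperative provisions, so the answer is no.

No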